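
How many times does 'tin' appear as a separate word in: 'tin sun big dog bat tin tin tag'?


Scanning each word for exact match 'tin':
  Word 1: 'tin' -> MATCH
  Word 2: 'sun' -> no
  Word 3: 'big' -> no
  Word 4: 'dog' -> no
  Word 5: 'bat' -> no
  Word 6: 'tin' -> MATCH
  Word 7: 'tin' -> MATCH
  Word 8: 'tag' -> no
Total matches: 3

3


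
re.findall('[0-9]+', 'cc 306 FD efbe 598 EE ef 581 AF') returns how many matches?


Pattern '[0-9]+' finds one or more digits.
Text: 'cc 306 FD efbe 598 EE ef 581 AF'
Scanning for matches:
  Match 1: '306'
  Match 2: '598'
  Match 3: '581'
Total matches: 3

3


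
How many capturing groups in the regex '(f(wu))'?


To count capturing groups, count each '(' that starts a group.
Pattern: '(f(wu))'
Walking through the pattern:
  Position 0: '(' -> group #1
  Position 2: '(' -> group #2
Total capturing groups: 2

2


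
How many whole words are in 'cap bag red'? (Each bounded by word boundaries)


Word boundaries (\b) mark the start/end of each word.
Text: 'cap bag red'
Splitting by whitespace:
  Word 1: 'cap'
  Word 2: 'bag'
  Word 3: 'red'
Total whole words: 3

3


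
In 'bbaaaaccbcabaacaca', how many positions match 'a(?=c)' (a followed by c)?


Lookahead 'a(?=c)' matches 'a' only when followed by 'c'.
String: 'bbaaaaccbcabaacaca'
Checking each position where char is 'a':
  pos 2: 'a' -> no (next='a')
  pos 3: 'a' -> no (next='a')
  pos 4: 'a' -> no (next='a')
  pos 5: 'a' -> MATCH (next='c')
  pos 10: 'a' -> no (next='b')
  pos 12: 'a' -> no (next='a')
  pos 13: 'a' -> MATCH (next='c')
  pos 15: 'a' -> MATCH (next='c')
Matching positions: [5, 13, 15]
Count: 3

3


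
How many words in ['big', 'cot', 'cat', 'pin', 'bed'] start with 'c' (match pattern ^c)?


Pattern ^c anchors to start of word. Check which words begin with 'c':
  'big' -> no
  'cot' -> MATCH (starts with 'c')
  'cat' -> MATCH (starts with 'c')
  'pin' -> no
  'bed' -> no
Matching words: ['cot', 'cat']
Count: 2

2


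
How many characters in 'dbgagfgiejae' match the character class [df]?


Character class [df] matches any of: {d, f}
Scanning string 'dbgagfgiejae' character by character:
  pos 0: 'd' -> MATCH
  pos 1: 'b' -> no
  pos 2: 'g' -> no
  pos 3: 'a' -> no
  pos 4: 'g' -> no
  pos 5: 'f' -> MATCH
  pos 6: 'g' -> no
  pos 7: 'i' -> no
  pos 8: 'e' -> no
  pos 9: 'j' -> no
  pos 10: 'a' -> no
  pos 11: 'e' -> no
Total matches: 2

2


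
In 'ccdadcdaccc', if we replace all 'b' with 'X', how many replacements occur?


re.sub('b', 'X', text) replaces every occurrence of 'b' with 'X'.
Text: 'ccdadcdaccc'
Scanning for 'b':
Total replacements: 0

0


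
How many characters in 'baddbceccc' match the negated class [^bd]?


Negated class [^bd] matches any char NOT in {b, d}
Scanning 'baddbceccc':
  pos 0: 'b' -> no (excluded)
  pos 1: 'a' -> MATCH
  pos 2: 'd' -> no (excluded)
  pos 3: 'd' -> no (excluded)
  pos 4: 'b' -> no (excluded)
  pos 5: 'c' -> MATCH
  pos 6: 'e' -> MATCH
  pos 7: 'c' -> MATCH
  pos 8: 'c' -> MATCH
  pos 9: 'c' -> MATCH
Total matches: 6

6


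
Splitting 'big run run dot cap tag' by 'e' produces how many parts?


Splitting by 'e' breaks the string at each occurrence of the separator.
Text: 'big run run dot cap tag'
Parts after split:
  Part 1: 'big run run dot cap tag'
Total parts: 1

1


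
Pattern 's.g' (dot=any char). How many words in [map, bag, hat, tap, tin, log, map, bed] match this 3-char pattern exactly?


Pattern 's.g' means: starts with 's', any single char, ends with 'g'.
Checking each word (must be exactly 3 chars):
  'map' (len=3): no
  'bag' (len=3): no
  'hat' (len=3): no
  'tap' (len=3): no
  'tin' (len=3): no
  'log' (len=3): no
  'map' (len=3): no
  'bed' (len=3): no
Matching words: []
Total: 0

0


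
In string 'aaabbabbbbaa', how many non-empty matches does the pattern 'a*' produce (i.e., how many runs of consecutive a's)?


Pattern 'a*' matches zero or more a's. We want non-empty runs of consecutive a's.
String: 'aaabbabbbbaa'
Walking through the string to find runs of a's:
  Run 1: positions 0-2 -> 'aaa'
  Run 2: positions 5-5 -> 'a'
  Run 3: positions 10-11 -> 'aa'
Non-empty runs found: ['aaa', 'a', 'aa']
Count: 3

3


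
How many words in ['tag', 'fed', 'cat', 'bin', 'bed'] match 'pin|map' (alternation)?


Alternation 'pin|map' matches either 'pin' or 'map'.
Checking each word:
  'tag' -> no
  'fed' -> no
  'cat' -> no
  'bin' -> no
  'bed' -> no
Matches: []
Count: 0

0


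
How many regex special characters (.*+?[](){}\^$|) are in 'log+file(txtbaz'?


Regex special characters are: . * + ? [ ] ( ) { } \ ^ $ |
Scanning 'log+file(txtbaz':
  pos 3: '+' -> SPECIAL
  pos 8: '(' -> SPECIAL
Special chars found: ['+', '(']
Total: 2

2


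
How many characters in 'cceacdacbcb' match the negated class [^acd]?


Negated class [^acd] matches any char NOT in {a, c, d}
Scanning 'cceacdacbcb':
  pos 0: 'c' -> no (excluded)
  pos 1: 'c' -> no (excluded)
  pos 2: 'e' -> MATCH
  pos 3: 'a' -> no (excluded)
  pos 4: 'c' -> no (excluded)
  pos 5: 'd' -> no (excluded)
  pos 6: 'a' -> no (excluded)
  pos 7: 'c' -> no (excluded)
  pos 8: 'b' -> MATCH
  pos 9: 'c' -> no (excluded)
  pos 10: 'b' -> MATCH
Total matches: 3

3


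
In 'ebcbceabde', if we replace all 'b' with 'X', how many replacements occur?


re.sub('b', 'X', text) replaces every occurrence of 'b' with 'X'.
Text: 'ebcbceabde'
Scanning for 'b':
  pos 1: 'b' -> replacement #1
  pos 3: 'b' -> replacement #2
  pos 7: 'b' -> replacement #3
Total replacements: 3

3


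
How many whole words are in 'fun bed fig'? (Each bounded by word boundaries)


Word boundaries (\b) mark the start/end of each word.
Text: 'fun bed fig'
Splitting by whitespace:
  Word 1: 'fun'
  Word 2: 'bed'
  Word 3: 'fig'
Total whole words: 3

3


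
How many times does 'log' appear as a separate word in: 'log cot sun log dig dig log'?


Scanning each word for exact match 'log':
  Word 1: 'log' -> MATCH
  Word 2: 'cot' -> no
  Word 3: 'sun' -> no
  Word 4: 'log' -> MATCH
  Word 5: 'dig' -> no
  Word 6: 'dig' -> no
  Word 7: 'log' -> MATCH
Total matches: 3

3


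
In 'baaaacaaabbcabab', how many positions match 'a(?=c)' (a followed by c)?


Lookahead 'a(?=c)' matches 'a' only when followed by 'c'.
String: 'baaaacaaabbcabab'
Checking each position where char is 'a':
  pos 1: 'a' -> no (next='a')
  pos 2: 'a' -> no (next='a')
  pos 3: 'a' -> no (next='a')
  pos 4: 'a' -> MATCH (next='c')
  pos 6: 'a' -> no (next='a')
  pos 7: 'a' -> no (next='a')
  pos 8: 'a' -> no (next='b')
  pos 12: 'a' -> no (next='b')
  pos 14: 'a' -> no (next='b')
Matching positions: [4]
Count: 1

1


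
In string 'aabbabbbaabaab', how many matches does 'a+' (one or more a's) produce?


Pattern 'a+' matches one or more consecutive a's.
String: 'aabbabbbaabaab'
Scanning for runs of a:
  Match 1: 'aa' (length 2)
  Match 2: 'a' (length 1)
  Match 3: 'aa' (length 2)
  Match 4: 'aa' (length 2)
Total matches: 4

4


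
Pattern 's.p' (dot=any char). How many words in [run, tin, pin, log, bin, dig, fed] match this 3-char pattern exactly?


Pattern 's.p' means: starts with 's', any single char, ends with 'p'.
Checking each word (must be exactly 3 chars):
  'run' (len=3): no
  'tin' (len=3): no
  'pin' (len=3): no
  'log' (len=3): no
  'bin' (len=3): no
  'dig' (len=3): no
  'fed' (len=3): no
Matching words: []
Total: 0

0


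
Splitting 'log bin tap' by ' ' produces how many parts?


Splitting by ' ' breaks the string at each occurrence of the separator.
Text: 'log bin tap'
Parts after split:
  Part 1: 'log'
  Part 2: 'bin'
  Part 3: 'tap'
Total parts: 3

3


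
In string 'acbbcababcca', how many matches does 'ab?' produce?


Pattern 'ab?' matches 'a' optionally followed by 'b'.
String: 'acbbcababcca'
Scanning left to right for 'a' then checking next char:
  Match 1: 'a' (a not followed by b)
  Match 2: 'ab' (a followed by b)
  Match 3: 'ab' (a followed by b)
  Match 4: 'a' (a not followed by b)
Total matches: 4

4


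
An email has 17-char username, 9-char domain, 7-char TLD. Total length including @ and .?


An email address has format: username@domain.tld
Username length: 17
'@' character: 1
Domain length: 9
'.' character: 1
TLD length: 7
Total = 17 + 1 + 9 + 1 + 7 = 35

35


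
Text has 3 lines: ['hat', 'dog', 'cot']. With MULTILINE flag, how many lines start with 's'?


With MULTILINE flag, ^ matches the start of each line.
Lines: ['hat', 'dog', 'cot']
Checking which lines start with 's':
  Line 1: 'hat' -> no
  Line 2: 'dog' -> no
  Line 3: 'cot' -> no
Matching lines: []
Count: 0

0


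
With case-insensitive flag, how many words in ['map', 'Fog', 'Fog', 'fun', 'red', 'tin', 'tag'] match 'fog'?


Case-insensitive matching: compare each word's lowercase form to 'fog'.
  'map' -> lower='map' -> no
  'Fog' -> lower='fog' -> MATCH
  'Fog' -> lower='fog' -> MATCH
  'fun' -> lower='fun' -> no
  'red' -> lower='red' -> no
  'tin' -> lower='tin' -> no
  'tag' -> lower='tag' -> no
Matches: ['Fog', 'Fog']
Count: 2

2


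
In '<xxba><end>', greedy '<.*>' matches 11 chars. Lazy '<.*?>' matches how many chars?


Greedy '<.*>' tries to match as MUCH as possible.
Lazy '<.*?>' tries to match as LITTLE as possible.

String: '<xxba><end>'
Greedy '<.*>' starts at first '<' and extends to the LAST '>': '<xxba><end>' (11 chars)
Lazy '<.*?>' starts at first '<' and stops at the FIRST '>': '<xxba>' (6 chars)

6


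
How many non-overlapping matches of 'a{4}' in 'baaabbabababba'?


Pattern 'a{4}' matches exactly 4 consecutive a's (greedy, non-overlapping).
String: 'baaabbabababba'
Scanning for runs of a's:
  Run at pos 1: 'aaa' (length 3) -> 0 match(es)
  Run at pos 6: 'a' (length 1) -> 0 match(es)
  Run at pos 8: 'a' (length 1) -> 0 match(es)
  Run at pos 10: 'a' (length 1) -> 0 match(es)
  Run at pos 13: 'a' (length 1) -> 0 match(es)
Matches found: []
Total: 0

0


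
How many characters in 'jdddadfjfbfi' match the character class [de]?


Character class [de] matches any of: {d, e}
Scanning string 'jdddadfjfbfi' character by character:
  pos 0: 'j' -> no
  pos 1: 'd' -> MATCH
  pos 2: 'd' -> MATCH
  pos 3: 'd' -> MATCH
  pos 4: 'a' -> no
  pos 5: 'd' -> MATCH
  pos 6: 'f' -> no
  pos 7: 'j' -> no
  pos 8: 'f' -> no
  pos 9: 'b' -> no
  pos 10: 'f' -> no
  pos 11: 'i' -> no
Total matches: 4

4


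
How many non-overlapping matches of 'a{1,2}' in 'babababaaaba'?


Pattern 'a{1,2}' matches between 1 and 2 consecutive a's (greedy).
String: 'babababaaaba'
Finding runs of a's and applying greedy matching:
  Run at pos 1: 'a' (length 1)
  Run at pos 3: 'a' (length 1)
  Run at pos 5: 'a' (length 1)
  Run at pos 7: 'aaa' (length 3)
  Run at pos 11: 'a' (length 1)
Matches: ['a', 'a', 'a', 'aa', 'a', 'a']
Count: 6

6


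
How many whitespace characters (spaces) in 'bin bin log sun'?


\s matches whitespace characters (spaces, tabs, etc.).
Text: 'bin bin log sun'
This text has 4 words separated by spaces.
Number of spaces = number of words - 1 = 4 - 1 = 3

3


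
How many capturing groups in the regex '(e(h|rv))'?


To count capturing groups, count each '(' that starts a group.
Pattern: '(e(h|rv))'
Walking through the pattern:
  Position 0: '(' -> group #1
  Position 2: '(' -> group #2
Total capturing groups: 2

2


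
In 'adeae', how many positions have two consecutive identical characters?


Looking for consecutive identical characters in 'adeae':
  pos 0-1: 'a' vs 'd' -> different
  pos 1-2: 'd' vs 'e' -> different
  pos 2-3: 'e' vs 'a' -> different
  pos 3-4: 'a' vs 'e' -> different
Consecutive identical pairs: []
Count: 0

0


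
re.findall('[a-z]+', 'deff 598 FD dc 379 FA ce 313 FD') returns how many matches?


Pattern '[a-z]+' finds one or more lowercase letters.
Text: 'deff 598 FD dc 379 FA ce 313 FD'
Scanning for matches:
  Match 1: 'deff'
  Match 2: 'dc'
  Match 3: 'ce'
Total matches: 3

3


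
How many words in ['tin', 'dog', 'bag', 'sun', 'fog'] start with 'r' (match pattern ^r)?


Pattern ^r anchors to start of word. Check which words begin with 'r':
  'tin' -> no
  'dog' -> no
  'bag' -> no
  'sun' -> no
  'fog' -> no
Matching words: []
Count: 0

0


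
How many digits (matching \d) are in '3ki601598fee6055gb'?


\d matches any digit 0-9.
Scanning '3ki601598fee6055gb':
  pos 0: '3' -> DIGIT
  pos 3: '6' -> DIGIT
  pos 4: '0' -> DIGIT
  pos 5: '1' -> DIGIT
  pos 6: '5' -> DIGIT
  pos 7: '9' -> DIGIT
  pos 8: '8' -> DIGIT
  pos 12: '6' -> DIGIT
  pos 13: '0' -> DIGIT
  pos 14: '5' -> DIGIT
  pos 15: '5' -> DIGIT
Digits found: ['3', '6', '0', '1', '5', '9', '8', '6', '0', '5', '5']
Total: 11

11


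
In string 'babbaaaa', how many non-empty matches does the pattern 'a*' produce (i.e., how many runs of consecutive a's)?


Pattern 'a*' matches zero or more a's. We want non-empty runs of consecutive a's.
String: 'babbaaaa'
Walking through the string to find runs of a's:
  Run 1: positions 1-1 -> 'a'
  Run 2: positions 4-7 -> 'aaaa'
Non-empty runs found: ['a', 'aaaa']
Count: 2

2


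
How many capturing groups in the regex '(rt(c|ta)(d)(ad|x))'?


To count capturing groups, count each '(' that starts a group.
Pattern: '(rt(c|ta)(d)(ad|x))'
Walking through the pattern:
  Position 0: '(' -> group #1
  Position 3: '(' -> group #2
  Position 9: '(' -> group #3
  Position 12: '(' -> group #4
Total capturing groups: 4

4


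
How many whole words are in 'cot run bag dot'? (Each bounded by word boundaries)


Word boundaries (\b) mark the start/end of each word.
Text: 'cot run bag dot'
Splitting by whitespace:
  Word 1: 'cot'
  Word 2: 'run'
  Word 3: 'bag'
  Word 4: 'dot'
Total whole words: 4

4


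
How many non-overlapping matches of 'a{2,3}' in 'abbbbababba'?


Pattern 'a{2,3}' matches between 2 and 3 consecutive a's (greedy).
String: 'abbbbababba'
Finding runs of a's and applying greedy matching:
  Run at pos 0: 'a' (length 1)
  Run at pos 5: 'a' (length 1)
  Run at pos 7: 'a' (length 1)
  Run at pos 10: 'a' (length 1)
Matches: []
Count: 0

0


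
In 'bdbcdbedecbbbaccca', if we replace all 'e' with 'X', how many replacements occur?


re.sub('e', 'X', text) replaces every occurrence of 'e' with 'X'.
Text: 'bdbcdbedecbbbaccca'
Scanning for 'e':
  pos 6: 'e' -> replacement #1
  pos 8: 'e' -> replacement #2
Total replacements: 2

2


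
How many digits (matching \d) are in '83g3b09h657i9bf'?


\d matches any digit 0-9.
Scanning '83g3b09h657i9bf':
  pos 0: '8' -> DIGIT
  pos 1: '3' -> DIGIT
  pos 3: '3' -> DIGIT
  pos 5: '0' -> DIGIT
  pos 6: '9' -> DIGIT
  pos 8: '6' -> DIGIT
  pos 9: '5' -> DIGIT
  pos 10: '7' -> DIGIT
  pos 12: '9' -> DIGIT
Digits found: ['8', '3', '3', '0', '9', '6', '5', '7', '9']
Total: 9

9


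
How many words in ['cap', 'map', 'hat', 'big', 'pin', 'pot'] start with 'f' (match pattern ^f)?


Pattern ^f anchors to start of word. Check which words begin with 'f':
  'cap' -> no
  'map' -> no
  'hat' -> no
  'big' -> no
  'pin' -> no
  'pot' -> no
Matching words: []
Count: 0

0


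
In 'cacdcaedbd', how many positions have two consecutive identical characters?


Looking for consecutive identical characters in 'cacdcaedbd':
  pos 0-1: 'c' vs 'a' -> different
  pos 1-2: 'a' vs 'c' -> different
  pos 2-3: 'c' vs 'd' -> different
  pos 3-4: 'd' vs 'c' -> different
  pos 4-5: 'c' vs 'a' -> different
  pos 5-6: 'a' vs 'e' -> different
  pos 6-7: 'e' vs 'd' -> different
  pos 7-8: 'd' vs 'b' -> different
  pos 8-9: 'b' vs 'd' -> different
Consecutive identical pairs: []
Count: 0

0


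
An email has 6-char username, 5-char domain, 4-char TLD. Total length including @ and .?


An email address has format: username@domain.tld
Username length: 6
'@' character: 1
Domain length: 5
'.' character: 1
TLD length: 4
Total = 6 + 1 + 5 + 1 + 4 = 17

17


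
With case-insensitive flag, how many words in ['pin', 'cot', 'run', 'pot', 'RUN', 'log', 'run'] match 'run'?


Case-insensitive matching: compare each word's lowercase form to 'run'.
  'pin' -> lower='pin' -> no
  'cot' -> lower='cot' -> no
  'run' -> lower='run' -> MATCH
  'pot' -> lower='pot' -> no
  'RUN' -> lower='run' -> MATCH
  'log' -> lower='log' -> no
  'run' -> lower='run' -> MATCH
Matches: ['run', 'RUN', 'run']
Count: 3

3


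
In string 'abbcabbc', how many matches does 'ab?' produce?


Pattern 'ab?' matches 'a' optionally followed by 'b'.
String: 'abbcabbc'
Scanning left to right for 'a' then checking next char:
  Match 1: 'ab' (a followed by b)
  Match 2: 'ab' (a followed by b)
Total matches: 2

2


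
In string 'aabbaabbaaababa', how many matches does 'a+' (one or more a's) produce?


Pattern 'a+' matches one or more consecutive a's.
String: 'aabbaabbaaababa'
Scanning for runs of a:
  Match 1: 'aa' (length 2)
  Match 2: 'aa' (length 2)
  Match 3: 'aaa' (length 3)
  Match 4: 'a' (length 1)
  Match 5: 'a' (length 1)
Total matches: 5

5


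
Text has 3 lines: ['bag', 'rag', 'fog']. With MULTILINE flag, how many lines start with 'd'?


With MULTILINE flag, ^ matches the start of each line.
Lines: ['bag', 'rag', 'fog']
Checking which lines start with 'd':
  Line 1: 'bag' -> no
  Line 2: 'rag' -> no
  Line 3: 'fog' -> no
Matching lines: []
Count: 0

0


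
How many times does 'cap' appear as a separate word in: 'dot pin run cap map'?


Scanning each word for exact match 'cap':
  Word 1: 'dot' -> no
  Word 2: 'pin' -> no
  Word 3: 'run' -> no
  Word 4: 'cap' -> MATCH
  Word 5: 'map' -> no
Total matches: 1

1


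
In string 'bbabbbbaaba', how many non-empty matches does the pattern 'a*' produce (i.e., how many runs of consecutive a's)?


Pattern 'a*' matches zero or more a's. We want non-empty runs of consecutive a's.
String: 'bbabbbbaaba'
Walking through the string to find runs of a's:
  Run 1: positions 2-2 -> 'a'
  Run 2: positions 7-8 -> 'aa'
  Run 3: positions 10-10 -> 'a'
Non-empty runs found: ['a', 'aa', 'a']
Count: 3

3


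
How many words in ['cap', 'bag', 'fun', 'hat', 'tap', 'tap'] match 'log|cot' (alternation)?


Alternation 'log|cot' matches either 'log' or 'cot'.
Checking each word:
  'cap' -> no
  'bag' -> no
  'fun' -> no
  'hat' -> no
  'tap' -> no
  'tap' -> no
Matches: []
Count: 0

0


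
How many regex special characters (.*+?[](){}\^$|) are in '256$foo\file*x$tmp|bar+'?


Regex special characters are: . * + ? [ ] ( ) { } \ ^ $ |
Scanning '256$foo\file*x$tmp|bar+':
  pos 3: '$' -> SPECIAL
  pos 7: '\' -> SPECIAL
  pos 12: '*' -> SPECIAL
  pos 14: '$' -> SPECIAL
  pos 18: '|' -> SPECIAL
  pos 22: '+' -> SPECIAL
Special chars found: ['$', '\\', '*', '$', '|', '+']
Total: 6

6


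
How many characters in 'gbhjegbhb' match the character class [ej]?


Character class [ej] matches any of: {e, j}
Scanning string 'gbhjegbhb' character by character:
  pos 0: 'g' -> no
  pos 1: 'b' -> no
  pos 2: 'h' -> no
  pos 3: 'j' -> MATCH
  pos 4: 'e' -> MATCH
  pos 5: 'g' -> no
  pos 6: 'b' -> no
  pos 7: 'h' -> no
  pos 8: 'b' -> no
Total matches: 2

2


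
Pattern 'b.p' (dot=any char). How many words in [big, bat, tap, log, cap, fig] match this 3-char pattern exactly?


Pattern 'b.p' means: starts with 'b', any single char, ends with 'p'.
Checking each word (must be exactly 3 chars):
  'big' (len=3): no
  'bat' (len=3): no
  'tap' (len=3): no
  'log' (len=3): no
  'cap' (len=3): no
  'fig' (len=3): no
Matching words: []
Total: 0

0


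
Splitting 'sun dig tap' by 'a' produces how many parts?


Splitting by 'a' breaks the string at each occurrence of the separator.
Text: 'sun dig tap'
Parts after split:
  Part 1: 'sun dig t'
  Part 2: 'p'
Total parts: 2

2


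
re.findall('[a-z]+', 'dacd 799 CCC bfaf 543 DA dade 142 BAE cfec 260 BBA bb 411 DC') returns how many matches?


Pattern '[a-z]+' finds one or more lowercase letters.
Text: 'dacd 799 CCC bfaf 543 DA dade 142 BAE cfec 260 BBA bb 411 DC'
Scanning for matches:
  Match 1: 'dacd'
  Match 2: 'bfaf'
  Match 3: 'dade'
  Match 4: 'cfec'
  Match 5: 'bb'
Total matches: 5

5


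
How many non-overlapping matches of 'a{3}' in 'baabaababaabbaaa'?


Pattern 'a{3}' matches exactly 3 consecutive a's (greedy, non-overlapping).
String: 'baabaababaabbaaa'
Scanning for runs of a's:
  Run at pos 1: 'aa' (length 2) -> 0 match(es)
  Run at pos 4: 'aa' (length 2) -> 0 match(es)
  Run at pos 7: 'a' (length 1) -> 0 match(es)
  Run at pos 9: 'aa' (length 2) -> 0 match(es)
  Run at pos 13: 'aaa' (length 3) -> 1 match(es)
Matches found: ['aaa']
Total: 1

1


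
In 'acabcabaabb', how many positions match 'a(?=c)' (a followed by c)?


Lookahead 'a(?=c)' matches 'a' only when followed by 'c'.
String: 'acabcabaabb'
Checking each position where char is 'a':
  pos 0: 'a' -> MATCH (next='c')
  pos 2: 'a' -> no (next='b')
  pos 5: 'a' -> no (next='b')
  pos 7: 'a' -> no (next='a')
  pos 8: 'a' -> no (next='b')
Matching positions: [0]
Count: 1

1


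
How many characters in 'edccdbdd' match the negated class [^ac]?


Negated class [^ac] matches any char NOT in {a, c}
Scanning 'edccdbdd':
  pos 0: 'e' -> MATCH
  pos 1: 'd' -> MATCH
  pos 2: 'c' -> no (excluded)
  pos 3: 'c' -> no (excluded)
  pos 4: 'd' -> MATCH
  pos 5: 'b' -> MATCH
  pos 6: 'd' -> MATCH
  pos 7: 'd' -> MATCH
Total matches: 6

6


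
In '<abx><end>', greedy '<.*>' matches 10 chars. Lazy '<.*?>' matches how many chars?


Greedy '<.*>' tries to match as MUCH as possible.
Lazy '<.*?>' tries to match as LITTLE as possible.

String: '<abx><end>'
Greedy '<.*>' starts at first '<' and extends to the LAST '>': '<abx><end>' (10 chars)
Lazy '<.*?>' starts at first '<' and stops at the FIRST '>': '<abx>' (5 chars)

5


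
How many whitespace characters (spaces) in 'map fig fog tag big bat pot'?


\s matches whitespace characters (spaces, tabs, etc.).
Text: 'map fig fog tag big bat pot'
This text has 7 words separated by spaces.
Number of spaces = number of words - 1 = 7 - 1 = 6

6


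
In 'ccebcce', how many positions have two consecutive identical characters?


Looking for consecutive identical characters in 'ccebcce':
  pos 0-1: 'c' vs 'c' -> MATCH ('cc')
  pos 1-2: 'c' vs 'e' -> different
  pos 2-3: 'e' vs 'b' -> different
  pos 3-4: 'b' vs 'c' -> different
  pos 4-5: 'c' vs 'c' -> MATCH ('cc')
  pos 5-6: 'c' vs 'e' -> different
Consecutive identical pairs: ['cc', 'cc']
Count: 2

2


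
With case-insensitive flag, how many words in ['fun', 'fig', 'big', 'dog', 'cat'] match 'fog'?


Case-insensitive matching: compare each word's lowercase form to 'fog'.
  'fun' -> lower='fun' -> no
  'fig' -> lower='fig' -> no
  'big' -> lower='big' -> no
  'dog' -> lower='dog' -> no
  'cat' -> lower='cat' -> no
Matches: []
Count: 0

0


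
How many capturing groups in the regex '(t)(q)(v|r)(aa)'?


To count capturing groups, count each '(' that starts a group.
Pattern: '(t)(q)(v|r)(aa)'
Walking through the pattern:
  Position 0: '(' -> group #1
  Position 3: '(' -> group #2
  Position 6: '(' -> group #3
  Position 11: '(' -> group #4
Total capturing groups: 4

4


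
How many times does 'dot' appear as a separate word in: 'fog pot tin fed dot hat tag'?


Scanning each word for exact match 'dot':
  Word 1: 'fog' -> no
  Word 2: 'pot' -> no
  Word 3: 'tin' -> no
  Word 4: 'fed' -> no
  Word 5: 'dot' -> MATCH
  Word 6: 'hat' -> no
  Word 7: 'tag' -> no
Total matches: 1

1


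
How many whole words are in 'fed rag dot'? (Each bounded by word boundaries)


Word boundaries (\b) mark the start/end of each word.
Text: 'fed rag dot'
Splitting by whitespace:
  Word 1: 'fed'
  Word 2: 'rag'
  Word 3: 'dot'
Total whole words: 3

3


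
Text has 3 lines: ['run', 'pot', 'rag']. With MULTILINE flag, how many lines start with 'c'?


With MULTILINE flag, ^ matches the start of each line.
Lines: ['run', 'pot', 'rag']
Checking which lines start with 'c':
  Line 1: 'run' -> no
  Line 2: 'pot' -> no
  Line 3: 'rag' -> no
Matching lines: []
Count: 0

0


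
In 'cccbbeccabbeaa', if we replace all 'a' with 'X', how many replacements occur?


re.sub('a', 'X', text) replaces every occurrence of 'a' with 'X'.
Text: 'cccbbeccabbeaa'
Scanning for 'a':
  pos 8: 'a' -> replacement #1
  pos 12: 'a' -> replacement #2
  pos 13: 'a' -> replacement #3
Total replacements: 3

3


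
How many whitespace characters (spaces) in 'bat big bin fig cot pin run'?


\s matches whitespace characters (spaces, tabs, etc.).
Text: 'bat big bin fig cot pin run'
This text has 7 words separated by spaces.
Number of spaces = number of words - 1 = 7 - 1 = 6

6


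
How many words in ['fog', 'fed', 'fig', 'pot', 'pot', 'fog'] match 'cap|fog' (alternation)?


Alternation 'cap|fog' matches either 'cap' or 'fog'.
Checking each word:
  'fog' -> MATCH
  'fed' -> no
  'fig' -> no
  'pot' -> no
  'pot' -> no
  'fog' -> MATCH
Matches: ['fog', 'fog']
Count: 2

2


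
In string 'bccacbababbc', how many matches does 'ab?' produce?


Pattern 'ab?' matches 'a' optionally followed by 'b'.
String: 'bccacbababbc'
Scanning left to right for 'a' then checking next char:
  Match 1: 'a' (a not followed by b)
  Match 2: 'ab' (a followed by b)
  Match 3: 'ab' (a followed by b)
Total matches: 3

3


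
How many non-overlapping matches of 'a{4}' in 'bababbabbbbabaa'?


Pattern 'a{4}' matches exactly 4 consecutive a's (greedy, non-overlapping).
String: 'bababbabbbbabaa'
Scanning for runs of a's:
  Run at pos 1: 'a' (length 1) -> 0 match(es)
  Run at pos 3: 'a' (length 1) -> 0 match(es)
  Run at pos 6: 'a' (length 1) -> 0 match(es)
  Run at pos 11: 'a' (length 1) -> 0 match(es)
  Run at pos 13: 'aa' (length 2) -> 0 match(es)
Matches found: []
Total: 0

0


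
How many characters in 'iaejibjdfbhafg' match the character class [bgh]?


Character class [bgh] matches any of: {b, g, h}
Scanning string 'iaejibjdfbhafg' character by character:
  pos 0: 'i' -> no
  pos 1: 'a' -> no
  pos 2: 'e' -> no
  pos 3: 'j' -> no
  pos 4: 'i' -> no
  pos 5: 'b' -> MATCH
  pos 6: 'j' -> no
  pos 7: 'd' -> no
  pos 8: 'f' -> no
  pos 9: 'b' -> MATCH
  pos 10: 'h' -> MATCH
  pos 11: 'a' -> no
  pos 12: 'f' -> no
  pos 13: 'g' -> MATCH
Total matches: 4

4


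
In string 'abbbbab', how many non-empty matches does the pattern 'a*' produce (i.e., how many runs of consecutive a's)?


Pattern 'a*' matches zero or more a's. We want non-empty runs of consecutive a's.
String: 'abbbbab'
Walking through the string to find runs of a's:
  Run 1: positions 0-0 -> 'a'
  Run 2: positions 5-5 -> 'a'
Non-empty runs found: ['a', 'a']
Count: 2

2


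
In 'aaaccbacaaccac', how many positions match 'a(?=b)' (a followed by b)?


Lookahead 'a(?=b)' matches 'a' only when followed by 'b'.
String: 'aaaccbacaaccac'
Checking each position where char is 'a':
  pos 0: 'a' -> no (next='a')
  pos 1: 'a' -> no (next='a')
  pos 2: 'a' -> no (next='c')
  pos 6: 'a' -> no (next='c')
  pos 8: 'a' -> no (next='a')
  pos 9: 'a' -> no (next='c')
  pos 12: 'a' -> no (next='c')
Matching positions: []
Count: 0

0


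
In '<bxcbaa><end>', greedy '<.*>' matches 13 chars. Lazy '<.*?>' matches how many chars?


Greedy '<.*>' tries to match as MUCH as possible.
Lazy '<.*?>' tries to match as LITTLE as possible.

String: '<bxcbaa><end>'
Greedy '<.*>' starts at first '<' and extends to the LAST '>': '<bxcbaa><end>' (13 chars)
Lazy '<.*?>' starts at first '<' and stops at the FIRST '>': '<bxcbaa>' (8 chars)

8


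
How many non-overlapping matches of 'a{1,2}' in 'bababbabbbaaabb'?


Pattern 'a{1,2}' matches between 1 and 2 consecutive a's (greedy).
String: 'bababbabbbaaabb'
Finding runs of a's and applying greedy matching:
  Run at pos 1: 'a' (length 1)
  Run at pos 3: 'a' (length 1)
  Run at pos 6: 'a' (length 1)
  Run at pos 10: 'aaa' (length 3)
Matches: ['a', 'a', 'a', 'aa', 'a']
Count: 5

5


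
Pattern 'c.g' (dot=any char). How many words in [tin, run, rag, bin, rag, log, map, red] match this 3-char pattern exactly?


Pattern 'c.g' means: starts with 'c', any single char, ends with 'g'.
Checking each word (must be exactly 3 chars):
  'tin' (len=3): no
  'run' (len=3): no
  'rag' (len=3): no
  'bin' (len=3): no
  'rag' (len=3): no
  'log' (len=3): no
  'map' (len=3): no
  'red' (len=3): no
Matching words: []
Total: 0

0


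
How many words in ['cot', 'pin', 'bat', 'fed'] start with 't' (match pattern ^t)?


Pattern ^t anchors to start of word. Check which words begin with 't':
  'cot' -> no
  'pin' -> no
  'bat' -> no
  'fed' -> no
Matching words: []
Count: 0

0


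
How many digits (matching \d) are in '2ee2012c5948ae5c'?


\d matches any digit 0-9.
Scanning '2ee2012c5948ae5c':
  pos 0: '2' -> DIGIT
  pos 3: '2' -> DIGIT
  pos 4: '0' -> DIGIT
  pos 5: '1' -> DIGIT
  pos 6: '2' -> DIGIT
  pos 8: '5' -> DIGIT
  pos 9: '9' -> DIGIT
  pos 10: '4' -> DIGIT
  pos 11: '8' -> DIGIT
  pos 14: '5' -> DIGIT
Digits found: ['2', '2', '0', '1', '2', '5', '9', '4', '8', '5']
Total: 10

10


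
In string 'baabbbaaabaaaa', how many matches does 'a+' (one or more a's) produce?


Pattern 'a+' matches one or more consecutive a's.
String: 'baabbbaaabaaaa'
Scanning for runs of a:
  Match 1: 'aa' (length 2)
  Match 2: 'aaa' (length 3)
  Match 3: 'aaaa' (length 4)
Total matches: 3

3


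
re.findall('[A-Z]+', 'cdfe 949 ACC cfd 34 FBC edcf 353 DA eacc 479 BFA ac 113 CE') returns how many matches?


Pattern '[A-Z]+' finds one or more uppercase letters.
Text: 'cdfe 949 ACC cfd 34 FBC edcf 353 DA eacc 479 BFA ac 113 CE'
Scanning for matches:
  Match 1: 'ACC'
  Match 2: 'FBC'
  Match 3: 'DA'
  Match 4: 'BFA'
  Match 5: 'CE'
Total matches: 5

5


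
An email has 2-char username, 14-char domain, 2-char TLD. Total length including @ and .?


An email address has format: username@domain.tld
Username length: 2
'@' character: 1
Domain length: 14
'.' character: 1
TLD length: 2
Total = 2 + 1 + 14 + 1 + 2 = 20

20


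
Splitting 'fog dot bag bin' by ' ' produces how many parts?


Splitting by ' ' breaks the string at each occurrence of the separator.
Text: 'fog dot bag bin'
Parts after split:
  Part 1: 'fog'
  Part 2: 'dot'
  Part 3: 'bag'
  Part 4: 'bin'
Total parts: 4

4


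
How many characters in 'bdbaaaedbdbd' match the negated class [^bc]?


Negated class [^bc] matches any char NOT in {b, c}
Scanning 'bdbaaaedbdbd':
  pos 0: 'b' -> no (excluded)
  pos 1: 'd' -> MATCH
  pos 2: 'b' -> no (excluded)
  pos 3: 'a' -> MATCH
  pos 4: 'a' -> MATCH
  pos 5: 'a' -> MATCH
  pos 6: 'e' -> MATCH
  pos 7: 'd' -> MATCH
  pos 8: 'b' -> no (excluded)
  pos 9: 'd' -> MATCH
  pos 10: 'b' -> no (excluded)
  pos 11: 'd' -> MATCH
Total matches: 8

8


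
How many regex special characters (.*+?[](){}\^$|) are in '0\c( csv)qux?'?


Regex special characters are: . * + ? [ ] ( ) { } \ ^ $ |
Scanning '0\c( csv)qux?':
  pos 1: '\' -> SPECIAL
  pos 3: '(' -> SPECIAL
  pos 8: ')' -> SPECIAL
  pos 12: '?' -> SPECIAL
Special chars found: ['\\', '(', ')', '?']
Total: 4

4


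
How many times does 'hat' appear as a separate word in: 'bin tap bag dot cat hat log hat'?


Scanning each word for exact match 'hat':
  Word 1: 'bin' -> no
  Word 2: 'tap' -> no
  Word 3: 'bag' -> no
  Word 4: 'dot' -> no
  Word 5: 'cat' -> no
  Word 6: 'hat' -> MATCH
  Word 7: 'log' -> no
  Word 8: 'hat' -> MATCH
Total matches: 2

2


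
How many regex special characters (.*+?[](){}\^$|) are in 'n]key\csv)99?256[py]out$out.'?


Regex special characters are: . * + ? [ ] ( ) { } \ ^ $ |
Scanning 'n]key\csv)99?256[py]out$out.':
  pos 1: ']' -> SPECIAL
  pos 5: '\' -> SPECIAL
  pos 9: ')' -> SPECIAL
  pos 12: '?' -> SPECIAL
  pos 16: '[' -> SPECIAL
  pos 19: ']' -> SPECIAL
  pos 23: '$' -> SPECIAL
  pos 27: '.' -> SPECIAL
Special chars found: [']', '\\', ')', '?', '[', ']', '$', '.']
Total: 8

8


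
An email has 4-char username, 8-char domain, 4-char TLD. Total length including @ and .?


An email address has format: username@domain.tld
Username length: 4
'@' character: 1
Domain length: 8
'.' character: 1
TLD length: 4
Total = 4 + 1 + 8 + 1 + 4 = 18

18


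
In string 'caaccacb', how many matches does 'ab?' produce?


Pattern 'ab?' matches 'a' optionally followed by 'b'.
String: 'caaccacb'
Scanning left to right for 'a' then checking next char:
  Match 1: 'a' (a not followed by b)
  Match 2: 'a' (a not followed by b)
  Match 3: 'a' (a not followed by b)
Total matches: 3

3


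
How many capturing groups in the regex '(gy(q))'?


To count capturing groups, count each '(' that starts a group.
Pattern: '(gy(q))'
Walking through the pattern:
  Position 0: '(' -> group #1
  Position 3: '(' -> group #2
Total capturing groups: 2

2


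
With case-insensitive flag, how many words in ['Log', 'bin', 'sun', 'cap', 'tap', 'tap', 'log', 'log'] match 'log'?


Case-insensitive matching: compare each word's lowercase form to 'log'.
  'Log' -> lower='log' -> MATCH
  'bin' -> lower='bin' -> no
  'sun' -> lower='sun' -> no
  'cap' -> lower='cap' -> no
  'tap' -> lower='tap' -> no
  'tap' -> lower='tap' -> no
  'log' -> lower='log' -> MATCH
  'log' -> lower='log' -> MATCH
Matches: ['Log', 'log', 'log']
Count: 3

3


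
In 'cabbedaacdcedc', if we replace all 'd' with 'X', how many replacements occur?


re.sub('d', 'X', text) replaces every occurrence of 'd' with 'X'.
Text: 'cabbedaacdcedc'
Scanning for 'd':
  pos 5: 'd' -> replacement #1
  pos 9: 'd' -> replacement #2
  pos 12: 'd' -> replacement #3
Total replacements: 3

3


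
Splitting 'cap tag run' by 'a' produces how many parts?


Splitting by 'a' breaks the string at each occurrence of the separator.
Text: 'cap tag run'
Parts after split:
  Part 1: 'c'
  Part 2: 'p t'
  Part 3: 'g run'
Total parts: 3

3


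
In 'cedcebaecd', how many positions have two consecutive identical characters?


Looking for consecutive identical characters in 'cedcebaecd':
  pos 0-1: 'c' vs 'e' -> different
  pos 1-2: 'e' vs 'd' -> different
  pos 2-3: 'd' vs 'c' -> different
  pos 3-4: 'c' vs 'e' -> different
  pos 4-5: 'e' vs 'b' -> different
  pos 5-6: 'b' vs 'a' -> different
  pos 6-7: 'a' vs 'e' -> different
  pos 7-8: 'e' vs 'c' -> different
  pos 8-9: 'c' vs 'd' -> different
Consecutive identical pairs: []
Count: 0

0


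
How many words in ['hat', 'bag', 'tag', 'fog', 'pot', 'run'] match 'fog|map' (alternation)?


Alternation 'fog|map' matches either 'fog' or 'map'.
Checking each word:
  'hat' -> no
  'bag' -> no
  'tag' -> no
  'fog' -> MATCH
  'pot' -> no
  'run' -> no
Matches: ['fog']
Count: 1

1


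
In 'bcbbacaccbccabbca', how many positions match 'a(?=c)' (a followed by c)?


Lookahead 'a(?=c)' matches 'a' only when followed by 'c'.
String: 'bcbbacaccbccabbca'
Checking each position where char is 'a':
  pos 4: 'a' -> MATCH (next='c')
  pos 6: 'a' -> MATCH (next='c')
  pos 12: 'a' -> no (next='b')
Matching positions: [4, 6]
Count: 2

2


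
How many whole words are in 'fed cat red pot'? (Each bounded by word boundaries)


Word boundaries (\b) mark the start/end of each word.
Text: 'fed cat red pot'
Splitting by whitespace:
  Word 1: 'fed'
  Word 2: 'cat'
  Word 3: 'red'
  Word 4: 'pot'
Total whole words: 4

4


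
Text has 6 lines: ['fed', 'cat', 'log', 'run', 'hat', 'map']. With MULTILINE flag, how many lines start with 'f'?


With MULTILINE flag, ^ matches the start of each line.
Lines: ['fed', 'cat', 'log', 'run', 'hat', 'map']
Checking which lines start with 'f':
  Line 1: 'fed' -> MATCH
  Line 2: 'cat' -> no
  Line 3: 'log' -> no
  Line 4: 'run' -> no
  Line 5: 'hat' -> no
  Line 6: 'map' -> no
Matching lines: ['fed']
Count: 1

1


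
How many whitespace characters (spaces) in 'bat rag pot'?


\s matches whitespace characters (spaces, tabs, etc.).
Text: 'bat rag pot'
This text has 3 words separated by spaces.
Number of spaces = number of words - 1 = 3 - 1 = 2

2


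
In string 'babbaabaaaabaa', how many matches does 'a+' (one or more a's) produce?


Pattern 'a+' matches one or more consecutive a's.
String: 'babbaabaaaabaa'
Scanning for runs of a:
  Match 1: 'a' (length 1)
  Match 2: 'aa' (length 2)
  Match 3: 'aaaa' (length 4)
  Match 4: 'aa' (length 2)
Total matches: 4

4


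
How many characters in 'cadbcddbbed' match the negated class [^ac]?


Negated class [^ac] matches any char NOT in {a, c}
Scanning 'cadbcddbbed':
  pos 0: 'c' -> no (excluded)
  pos 1: 'a' -> no (excluded)
  pos 2: 'd' -> MATCH
  pos 3: 'b' -> MATCH
  pos 4: 'c' -> no (excluded)
  pos 5: 'd' -> MATCH
  pos 6: 'd' -> MATCH
  pos 7: 'b' -> MATCH
  pos 8: 'b' -> MATCH
  pos 9: 'e' -> MATCH
  pos 10: 'd' -> MATCH
Total matches: 8

8


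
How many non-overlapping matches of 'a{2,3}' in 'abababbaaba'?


Pattern 'a{2,3}' matches between 2 and 3 consecutive a's (greedy).
String: 'abababbaaba'
Finding runs of a's and applying greedy matching:
  Run at pos 0: 'a' (length 1)
  Run at pos 2: 'a' (length 1)
  Run at pos 4: 'a' (length 1)
  Run at pos 7: 'aa' (length 2)
  Run at pos 10: 'a' (length 1)
Matches: ['aa']
Count: 1

1


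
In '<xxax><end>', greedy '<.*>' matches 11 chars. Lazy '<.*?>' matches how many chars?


Greedy '<.*>' tries to match as MUCH as possible.
Lazy '<.*?>' tries to match as LITTLE as possible.

String: '<xxax><end>'
Greedy '<.*>' starts at first '<' and extends to the LAST '>': '<xxax><end>' (11 chars)
Lazy '<.*?>' starts at first '<' and stops at the FIRST '>': '<xxax>' (6 chars)

6


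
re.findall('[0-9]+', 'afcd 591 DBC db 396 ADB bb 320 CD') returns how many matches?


Pattern '[0-9]+' finds one or more digits.
Text: 'afcd 591 DBC db 396 ADB bb 320 CD'
Scanning for matches:
  Match 1: '591'
  Match 2: '396'
  Match 3: '320'
Total matches: 3

3


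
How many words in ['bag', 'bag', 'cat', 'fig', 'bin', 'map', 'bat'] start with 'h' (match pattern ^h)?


Pattern ^h anchors to start of word. Check which words begin with 'h':
  'bag' -> no
  'bag' -> no
  'cat' -> no
  'fig' -> no
  'bin' -> no
  'map' -> no
  'bat' -> no
Matching words: []
Count: 0

0


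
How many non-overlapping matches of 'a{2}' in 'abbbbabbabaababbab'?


Pattern 'a{2}' matches exactly 2 consecutive a's (greedy, non-overlapping).
String: 'abbbbabbabaababbab'
Scanning for runs of a's:
  Run at pos 0: 'a' (length 1) -> 0 match(es)
  Run at pos 5: 'a' (length 1) -> 0 match(es)
  Run at pos 8: 'a' (length 1) -> 0 match(es)
  Run at pos 10: 'aa' (length 2) -> 1 match(es)
  Run at pos 13: 'a' (length 1) -> 0 match(es)
  Run at pos 16: 'a' (length 1) -> 0 match(es)
Matches found: ['aa']
Total: 1

1


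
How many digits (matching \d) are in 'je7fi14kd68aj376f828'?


\d matches any digit 0-9.
Scanning 'je7fi14kd68aj376f828':
  pos 2: '7' -> DIGIT
  pos 5: '1' -> DIGIT
  pos 6: '4' -> DIGIT
  pos 9: '6' -> DIGIT
  pos 10: '8' -> DIGIT
  pos 13: '3' -> DIGIT
  pos 14: '7' -> DIGIT
  pos 15: '6' -> DIGIT
  pos 17: '8' -> DIGIT
  pos 18: '2' -> DIGIT
  pos 19: '8' -> DIGIT
Digits found: ['7', '1', '4', '6', '8', '3', '7', '6', '8', '2', '8']
Total: 11

11


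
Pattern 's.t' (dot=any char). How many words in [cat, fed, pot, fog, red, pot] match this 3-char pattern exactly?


Pattern 's.t' means: starts with 's', any single char, ends with 't'.
Checking each word (must be exactly 3 chars):
  'cat' (len=3): no
  'fed' (len=3): no
  'pot' (len=3): no
  'fog' (len=3): no
  'red' (len=3): no
  'pot' (len=3): no
Matching words: []
Total: 0

0


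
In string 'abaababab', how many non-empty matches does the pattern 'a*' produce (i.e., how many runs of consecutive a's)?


Pattern 'a*' matches zero or more a's. We want non-empty runs of consecutive a's.
String: 'abaababab'
Walking through the string to find runs of a's:
  Run 1: positions 0-0 -> 'a'
  Run 2: positions 2-3 -> 'aa'
  Run 3: positions 5-5 -> 'a'
  Run 4: positions 7-7 -> 'a'
Non-empty runs found: ['a', 'aa', 'a', 'a']
Count: 4

4


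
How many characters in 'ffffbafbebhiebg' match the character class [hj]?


Character class [hj] matches any of: {h, j}
Scanning string 'ffffbafbebhiebg' character by character:
  pos 0: 'f' -> no
  pos 1: 'f' -> no
  pos 2: 'f' -> no
  pos 3: 'f' -> no
  pos 4: 'b' -> no
  pos 5: 'a' -> no
  pos 6: 'f' -> no
  pos 7: 'b' -> no
  pos 8: 'e' -> no
  pos 9: 'b' -> no
  pos 10: 'h' -> MATCH
  pos 11: 'i' -> no
  pos 12: 'e' -> no
  pos 13: 'b' -> no
  pos 14: 'g' -> no
Total matches: 1

1
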